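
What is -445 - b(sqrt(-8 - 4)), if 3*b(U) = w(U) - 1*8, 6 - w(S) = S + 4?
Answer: -443 + 2*I*sqrt(3)/3 ≈ -443.0 + 1.1547*I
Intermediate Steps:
w(S) = 2 - S (w(S) = 6 - (S + 4) = 6 - (4 + S) = 6 + (-4 - S) = 2 - S)
b(U) = -2 - U/3 (b(U) = ((2 - U) - 1*8)/3 = ((2 - U) - 8)/3 = (-6 - U)/3 = -2 - U/3)
-445 - b(sqrt(-8 - 4)) = -445 - (-2 - sqrt(-8 - 4)/3) = -445 - (-2 - 2*I*sqrt(3)/3) = -445 + (2 + 2*I*sqrt(3)/3) = -443 + 2*I*sqrt(3)/3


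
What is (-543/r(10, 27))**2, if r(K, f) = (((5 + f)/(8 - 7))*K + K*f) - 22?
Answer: 294849/322624 ≈ 0.91391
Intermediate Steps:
r(K, f) = -22 + K*f + K*(5 + f) (r(K, f) = (((5 + f)/1)*K + K*f) - 22 = (((5 + f)*1)*K + K*f) - 22 = ((5 + f)*K + K*f) - 22 = (K*(5 + f) + K*f) - 22 = (K*f + K*(5 + f)) - 22 = -22 + K*f + K*(5 + f))
(-543/r(10, 27))**2 = (-543/(-22 + 5*10 + 2*10*27))**2 = (-543/(-22 + 50 + 540))**2 = (-543/568)**2 = 294849/322624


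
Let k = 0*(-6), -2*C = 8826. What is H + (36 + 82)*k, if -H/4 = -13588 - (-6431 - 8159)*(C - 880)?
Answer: 308953832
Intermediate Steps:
C = -4413 (C = -½*8826 = -4413)
k = 0
H = 308953832 (H = -4*(-13588 - (-6431 - 8159)*(-4413 - 880)) = -4*(-13588 - (-14590)*(-5293)) = -4*(-13588 - 1*77224870) = -4*(-13588 - 77224870) = -4*(-77238458) = 308953832)
H + (36 + 82)*k = 308953832 + (36 + 82)*0 = 308953832 + 118*0 = 308953832 + 0 = 308953832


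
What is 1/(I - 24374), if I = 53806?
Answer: 1/29432 ≈ 3.3977e-5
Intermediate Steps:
1/(I - 24374) = 1/(53806 - 24374) = 1/29432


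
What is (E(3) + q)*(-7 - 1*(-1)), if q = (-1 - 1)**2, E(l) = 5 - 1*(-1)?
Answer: -60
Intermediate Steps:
E(l) = 6 (E(l) = 5 + 1 = 6)
q = 4 (q = (-2)**2 = 4)
(E(3) + q)*(-7 - 1*(-1)) = (6 + 4)*(-7 - 1*(-1)) = 10*(-7 + 1) = 10*(-6) = -60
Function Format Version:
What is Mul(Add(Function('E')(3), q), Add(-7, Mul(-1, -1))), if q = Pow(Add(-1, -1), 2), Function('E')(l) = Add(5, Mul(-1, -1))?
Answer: -60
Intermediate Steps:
Function('E')(l) = 6 (Function('E')(l) = Add(5, 1) = 6)
q = 4 (q = Pow(-2, 2) = 4)
Mul(Add(Function('E')(3), q), Add(-7, Mul(-1, -1))) = Mul(Add(6, 4), Add(-7, Mul(-1, -1))) = Mul(10, Add(-7, 1)) = Mul(10, -6) = -60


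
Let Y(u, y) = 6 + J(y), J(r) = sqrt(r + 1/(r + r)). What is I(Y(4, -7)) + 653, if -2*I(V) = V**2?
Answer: 17879/28 - 9*I*sqrt(154)/7 ≈ 638.54 - 15.955*I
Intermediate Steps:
J(r) = sqrt(r + 1/(2*r))
Y(u, y) = 6 + sqrt(2/y + 4*y)/2
I(V) = -V**2/2
I(Y(4, -7)) + 653 = -(6 + sqrt(2/(-7) + 4*(-7))/2)**2/2 + 653 = -(6 + sqrt(2*(-1/7) - 28)/2)**2/2 + 653 = -(6 + sqrt(-2/7 - 28)/2)**2/2 + 653 = -(6 + sqrt(-198/7)/2)**2/2 + 653 = -(6 + (3*I*sqrt(154)/7)/2)**2/2 + 653 = -(6 + 3*I*sqrt(154)/14)**2/2 + 653 = 653 - (6 + 3*I*sqrt(154)/14)**2/2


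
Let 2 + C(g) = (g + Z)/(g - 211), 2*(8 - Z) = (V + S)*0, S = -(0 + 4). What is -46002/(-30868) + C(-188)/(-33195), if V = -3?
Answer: 101551099339/68140106790 ≈ 1.4903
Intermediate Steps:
S = -4 (S = -1*4 = -4)
Z = 8 (Z = 8 - (-3 - 4)*0/2 = 8 - (-7)*0/2 = 8 - 1/2*0 = 8 + 0 = 8)
C(g) = -2 + (8 + g)/(-211 + g) (C(g) = -2 + (g + 8)/(g - 211) = -2 + (8 + g)/(-211 + g))
-46002/(-30868) + C(-188)/(-33195) = -46002/(-30868) + ((430 - 1*(-188))/(-211 - 188))/(-33195) = -46002*(-1/30868) + ((430 + 188)/(-399))*(-1/33195) = 23001/15434 - 1/399*618*(-1/33195) = 23001/15434 - 206/133*(-1/33195) = 23001/15434 + 206/4414935 = 101551099339/68140106790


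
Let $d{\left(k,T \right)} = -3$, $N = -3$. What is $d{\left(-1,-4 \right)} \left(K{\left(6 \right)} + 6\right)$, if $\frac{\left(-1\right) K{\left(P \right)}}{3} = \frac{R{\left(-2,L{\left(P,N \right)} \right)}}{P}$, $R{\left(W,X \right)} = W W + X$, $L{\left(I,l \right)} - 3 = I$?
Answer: $\frac{3}{2} \approx 1.5$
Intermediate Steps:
$L{\left(I,l \right)} = 3 + I$
$R{\left(W,X \right)} = X + W^{2}$ ($R{\left(W,X \right)} = W^{2} + X = X + W^{2}$)
$K{\left(P \right)} = - \frac{3 \left(7 + P\right)}{P}$ ($K{\left(P \right)} = - 3 \frac{\left(3 + P\right) + \left(-2\right)^{2}}{P} = - 3 \frac{\left(3 + P\right) + 4}{P} = - 3 \frac{7 + P}{P} = - \frac{3 \left(7 + P\right)}{P}$)
$d{\left(-1,-4 \right)} \left(K{\left(6 \right)} + 6\right) = - 3 \left(\left(-3 - \frac{21}{6}\right) + 6\right) = - 3 \left(\left(-3 - \frac{7}{2}\right) + 6\right) = - 3 \left(- \frac{13}{2} + 6\right) = \left(-3\right) \left(- \frac{1}{2}\right) = \frac{3}{2}$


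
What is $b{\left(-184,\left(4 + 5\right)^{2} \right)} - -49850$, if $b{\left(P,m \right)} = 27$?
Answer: $49877$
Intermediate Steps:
$b{\left(-184,\left(4 + 5\right)^{2} \right)} - -49850 = 27 - -49850 = 27 + 49850 = 49877$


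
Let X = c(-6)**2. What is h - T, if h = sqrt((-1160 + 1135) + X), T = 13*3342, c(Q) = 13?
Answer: -43434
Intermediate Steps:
T = 43446
X = 169 (X = 13**2 = 169)
h = 12 (h = sqrt((-1160 + 1135) + 169) = sqrt(-25 + 169) = sqrt(144) = 12)
h - T = 12 - 1*43446 = 12 - 43446 = -43434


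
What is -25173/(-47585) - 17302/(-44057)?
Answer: 1932362531/2096452345 ≈ 0.92173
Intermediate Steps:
-25173/(-47585) - 17302/(-44057) = -25173*(-1/47585) - 17302*(-1/44057) = 25173/47585 + 17302/44057 = 1932362531/2096452345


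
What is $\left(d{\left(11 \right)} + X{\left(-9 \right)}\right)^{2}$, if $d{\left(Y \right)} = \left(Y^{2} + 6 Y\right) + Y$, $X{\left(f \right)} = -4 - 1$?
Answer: $37249$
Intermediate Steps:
$X{\left(f \right)} = -5$
$d{\left(Y \right)} = Y^{2} + 7 Y$
$\left(d{\left(11 \right)} + X{\left(-9 \right)}\right)^{2} = \left(11 \left(7 + 11\right) - 5\right)^{2} = \left(11 \cdot 18 - 5\right)^{2} = \left(198 - 5\right)^{2} = 193^{2} = 37249$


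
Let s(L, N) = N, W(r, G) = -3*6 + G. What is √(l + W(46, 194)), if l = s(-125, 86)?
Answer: √262 ≈ 16.186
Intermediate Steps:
W(r, G) = -18 + G
l = 86
√(l + W(46, 194)) = √(86 + (-18 + 194)) = √(86 + 176) = √262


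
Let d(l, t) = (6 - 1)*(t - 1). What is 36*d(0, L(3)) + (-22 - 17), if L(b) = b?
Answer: 321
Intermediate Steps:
d(l, t) = -5 + 5*t (d(l, t) = 5*(-1 + t) = -5 + 5*t)
36*d(0, L(3)) + (-22 - 17) = 36*(-5 + 5*3) + (-22 - 17) = 36*(-5 + 15) - 39 = 36*10 - 39 = 360 - 39 = 321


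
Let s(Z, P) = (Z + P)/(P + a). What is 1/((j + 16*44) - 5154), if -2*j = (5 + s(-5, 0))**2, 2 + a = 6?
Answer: -32/142625 ≈ -0.00022436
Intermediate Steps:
a = 4 (a = -2 + 6 = 4)
s(Z, P) = (P + Z)/(4 + P) (s(Z, P) = (Z + P)/(P + 4) = (P + Z)/(4 + P))
j = -225/32 (j = -(5 + (0 - 5)/(4 + 0))**2/2 = -(5 - 5/4)**2/2 = -(15/4)**2/2 = -1/2*225/16 = -225/32 ≈ -7.0313)
1/((j + 16*44) - 5154) = 1/((-225/32 + 16*44) - 5154) = 1/((-225/32 + 704) - 5154) = 1/(22303/32 - 5154) = 1/(-142625/32) = -32/142625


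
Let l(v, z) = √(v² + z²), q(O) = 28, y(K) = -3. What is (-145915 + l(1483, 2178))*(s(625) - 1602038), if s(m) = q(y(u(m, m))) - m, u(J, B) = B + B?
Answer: 233848486025 - 1602635*√6942973 ≈ 2.2963e+11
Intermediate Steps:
u(J, B) = 2*B
s(m) = 28 - m
(-145915 + l(1483, 2178))*(s(625) - 1602038) = (-145915 + √(1483² + 2178²))*((28 - 1*625) - 1602038) = (-145915 + √(2199289 + 4743684))*((28 - 625) - 1602038) = (-145915 + √6942973)*(-597 - 1602038) = (-145915 + √6942973)*(-1602635) = 233848486025 - 1602635*√6942973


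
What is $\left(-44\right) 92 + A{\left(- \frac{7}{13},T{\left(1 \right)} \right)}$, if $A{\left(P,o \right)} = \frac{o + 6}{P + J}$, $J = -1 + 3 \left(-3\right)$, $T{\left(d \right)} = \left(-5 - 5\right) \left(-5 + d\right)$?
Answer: $- \frac{555174}{137} \approx -4052.4$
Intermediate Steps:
$T{\left(d \right)} = 50 - 10 d$ ($T{\left(d \right)} = - 10 \left(-5 + d\right) = 50 - 10 d$)
$J = -10$ ($J = -1 - 9 = -10$)
$A{\left(P,o \right)} = \frac{6 + o}{-10 + P}$ ($A{\left(P,o \right)} = \frac{o + 6}{P - 10} = \frac{6 + o}{-10 + P}$)
$\left(-44\right) 92 + A{\left(- \frac{7}{13},T{\left(1 \right)} \right)} = \left(-44\right) 92 + \frac{6 + \left(50 - 10\right)}{-10 - \frac{7}{13}} = -4048 + \frac{6 + \left(50 - 10\right)}{-10 - \frac{7}{13}} = -4048 + \frac{6 + 40}{-10 - \frac{7}{13}} = -4048 + \frac{1}{- \frac{137}{13}} \cdot 46 = -4048 - \frac{598}{137} = - \frac{555174}{137}$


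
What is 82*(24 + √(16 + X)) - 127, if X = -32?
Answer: 1841 + 328*I ≈ 1841.0 + 328.0*I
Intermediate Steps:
82*(24 + √(16 + X)) - 127 = 82*(24 + √(16 - 32)) - 127 = 82*(24 + √(-16)) - 127 = 82*(24 + 4*I) - 127 = (1968 + 328*I) - 127 = 1841 + 328*I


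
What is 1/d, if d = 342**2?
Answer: 1/116964 ≈ 8.5496e-6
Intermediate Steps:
d = 116964
1/d = 1/116964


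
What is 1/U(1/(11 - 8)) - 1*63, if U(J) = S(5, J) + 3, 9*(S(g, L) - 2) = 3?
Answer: -1005/16 ≈ -62.813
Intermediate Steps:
S(g, L) = 7/3 (S(g, L) = 2 + (⅑)*3 = 2 + ⅓ = 7/3)
U(J) = 16/3 (U(J) = 7/3 + 3 = 16/3)
1/U(1/(11 - 8)) - 1*63 = 1/(16/3) - 1*63 = 3/16 - 63 = -1005/16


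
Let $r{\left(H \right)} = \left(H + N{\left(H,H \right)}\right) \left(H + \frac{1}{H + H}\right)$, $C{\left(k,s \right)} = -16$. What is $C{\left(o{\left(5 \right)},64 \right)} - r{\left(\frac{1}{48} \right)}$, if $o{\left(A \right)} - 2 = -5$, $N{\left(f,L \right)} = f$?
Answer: $- \frac{19585}{1152} \approx -17.001$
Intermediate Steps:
$o{\left(A \right)} = -3$ ($o{\left(A \right)} = 2 - 5 = -3$)
$r{\left(H \right)} = 2 H \left(H + \frac{1}{2 H}\right)$ ($r{\left(H \right)} = \left(H + H\right) \left(H + \frac{1}{H + H}\right) = 2 H \left(H + \frac{1}{2 H}\right)$)
$C{\left(o{\left(5 \right)},64 \right)} - r{\left(\frac{1}{48} \right)} = -16 - \left(1 + 2 \left(\frac{1}{48}\right)^{2}\right) = -16 - \left(1 + \frac{2}{2304}\right) = -16 - \left(1 + 2 \cdot \frac{1}{2304}\right) = -16 - \left(1 + \frac{1}{1152}\right) = -16 - \frac{1153}{1152} = - \frac{19585}{1152}$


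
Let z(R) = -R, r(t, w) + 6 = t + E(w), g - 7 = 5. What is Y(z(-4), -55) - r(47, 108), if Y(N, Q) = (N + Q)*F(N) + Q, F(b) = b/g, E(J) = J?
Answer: -221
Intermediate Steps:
g = 12 (g = 7 + 5 = 12)
r(t, w) = -6 + t + w (r(t, w) = -6 + (t + w) = -6 + t + w)
F(b) = b/12
Y(N, Q) = Q + N*(N + Q)/12 (Y(N, Q) = (N + Q)*(N/12) + Q = N*(N + Q)/12 + Q = Q + N*(N + Q)/12)
Y(z(-4), -55) - r(47, 108) = (-55 + (-1*(-4))²/12 + (1/12)*(-1*(-4))*(-55)) - (-6 + 47 + 108) = (-55 + (1/12)*4² + (1/12)*4*(-55)) - 1*149 = (-55 + (1/12)*16 - 55/3) - 149 = (-55 + 4/3 - 55/3) - 149 = -72 - 149 = -221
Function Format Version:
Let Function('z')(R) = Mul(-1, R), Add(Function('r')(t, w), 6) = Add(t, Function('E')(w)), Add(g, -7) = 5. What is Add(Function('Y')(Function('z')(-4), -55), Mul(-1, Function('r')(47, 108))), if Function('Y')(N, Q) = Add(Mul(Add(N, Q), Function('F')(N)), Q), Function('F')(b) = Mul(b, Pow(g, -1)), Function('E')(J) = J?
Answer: -221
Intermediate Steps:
g = 12 (g = Add(7, 5) = 12)
Function('r')(t, w) = Add(-6, t, w) (Function('r')(t, w) = Add(-6, Add(t, w)) = Add(-6, t, w))
Function('F')(b) = Mul(Rational(1, 12), b) (Function('F')(b) = Mul(b, Pow(12, -1)) = Mul(b, Rational(1, 12)) = Mul(Rational(1, 12), b))
Function('Y')(N, Q) = Add(Q, Mul(Rational(1, 12), N, Add(N, Q))) (Function('Y')(N, Q) = Add(Mul(Add(N, Q), Mul(Rational(1, 12), N)), Q) = Add(Mul(Rational(1, 12), N, Add(N, Q)), Q) = Add(Q, Mul(Rational(1, 12), N, Add(N, Q))))
Add(Function('Y')(Function('z')(-4), -55), Mul(-1, Function('r')(47, 108))) = Add(Add(-55, Mul(Rational(1, 12), Pow(Mul(-1, -4), 2)), Mul(Rational(1, 12), Mul(-1, -4), -55)), Mul(-1, Add(-6, 47, 108))) = Add(Add(-55, Mul(Rational(1, 12), Pow(4, 2)), Mul(Rational(1, 12), 4, -55)), Mul(-1, 149)) = Add(Add(-55, Mul(Rational(1, 12), 16), Rational(-55, 3)), -149) = Add(Add(-55, Rational(4, 3), Rational(-55, 3)), -149) = Add(-72, -149) = -221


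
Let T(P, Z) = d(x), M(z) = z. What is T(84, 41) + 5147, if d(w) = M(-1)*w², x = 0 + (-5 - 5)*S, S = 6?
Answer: 1547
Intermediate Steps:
x = -60 (x = 0 + (-5 - 5)*6 = 0 - 10*6 = 0 - 60 = -60)
d(w) = -w²
T(P, Z) = -3600 (T(P, Z) = -1*(-60)² = -1*3600 = -3600)
T(84, 41) + 5147 = -3600 + 5147 = 1547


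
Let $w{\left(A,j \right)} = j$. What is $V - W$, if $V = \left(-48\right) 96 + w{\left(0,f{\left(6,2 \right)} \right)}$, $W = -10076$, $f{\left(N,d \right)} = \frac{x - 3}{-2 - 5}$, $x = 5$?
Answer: $\frac{38274}{7} \approx 5467.7$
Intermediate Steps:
$f{\left(N,d \right)} = - \frac{2}{7}$ ($f{\left(N,d \right)} = \frac{5 - 3}{-2 - 5} = \frac{2}{-7} = 2 \left(- \frac{1}{7}\right) = - \frac{2}{7}$)
$V = - \frac{32258}{7}$ ($V = \left(-48\right) 96 - \frac{2}{7} = -4608 - \frac{2}{7} = - \frac{32258}{7} \approx -4608.3$)
$V - W = - \frac{32258}{7} - -10076 = - \frac{32258}{7} + 10076 = \frac{38274}{7}$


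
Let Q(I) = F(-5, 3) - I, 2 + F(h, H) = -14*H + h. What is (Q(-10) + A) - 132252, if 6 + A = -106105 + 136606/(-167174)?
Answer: -19927376277/83587 ≈ -2.3840e+5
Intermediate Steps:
F(h, H) = -2 + h - 14*H (F(h, H) = -2 + (-14*H + h) = -2 + (h - 14*H) = -2 + h - 14*H)
A = -8869568460/83587 (A = -6 + (-106105 + 136606/(-167174)) = -6 + (-106105 + 136606*(-1/167174)) = -6 + (-106105 - 68303/83587) = -6 - 8869066938/83587 = -8869568460/83587 ≈ -1.0611e+5)
Q(I) = -49 - I (Q(I) = (-2 - 5 - 14*3) - I = (-2 - 5 - 42) - I = -49 - I)
(Q(-10) + A) - 132252 = ((-49 - 1*(-10)) - 8869568460/83587) - 132252 = ((-49 + 10) - 8869568460/83587) - 132252 = (-39 - 8869568460/83587) - 132252 = -8872828353/83587 - 132252 = -19927376277/83587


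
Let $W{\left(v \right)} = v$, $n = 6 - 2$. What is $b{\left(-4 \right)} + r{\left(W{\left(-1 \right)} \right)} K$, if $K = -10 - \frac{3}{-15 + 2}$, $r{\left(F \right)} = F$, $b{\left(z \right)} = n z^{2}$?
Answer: $\frac{959}{13} \approx 73.769$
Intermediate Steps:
$n = 4$ ($n = 6 - 2 = 4$)
$b{\left(z \right)} = 4 z^{2}$
$K = - \frac{127}{13}$ ($K = -10 - \frac{3}{-13} = -10 - - \frac{3}{13} = -10 + \frac{3}{13} = - \frac{127}{13} \approx -9.7692$)
$b{\left(-4 \right)} + r{\left(W{\left(-1 \right)} \right)} K = 4 \left(-4\right)^{2} - - \frac{127}{13} = 4 \cdot 16 + \frac{127}{13} = 64 + \frac{127}{13} = \frac{959}{13}$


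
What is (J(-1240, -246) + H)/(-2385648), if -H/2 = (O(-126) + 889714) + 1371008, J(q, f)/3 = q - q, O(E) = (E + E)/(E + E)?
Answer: 2260723/1192824 ≈ 1.8953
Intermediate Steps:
O(E) = 1 (O(E) = (2*E)/((2*E)) = (2*E)*(1/(2*E)) = 1)
J(q, f) = 0 (J(q, f) = 3*(q - q) = 3*0 = 0)
H = -4521446 (H = -2*((1 + 889714) + 1371008) = -2*(889715 + 1371008) = -2*2260723 = -4521446)
(J(-1240, -246) + H)/(-2385648) = (0 - 4521446)/(-2385648) = -4521446*(-1/2385648) = 2260723/1192824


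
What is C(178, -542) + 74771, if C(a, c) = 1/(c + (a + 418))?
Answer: 4037635/54 ≈ 74771.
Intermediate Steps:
C(a, c) = 1/(418 + a + c) (C(a, c) = 1/(c + (418 + a)) = 1/(418 + a + c))
C(178, -542) + 74771 = 1/(418 + 178 - 542) + 74771 = 1/54 + 74771 = 4037635/54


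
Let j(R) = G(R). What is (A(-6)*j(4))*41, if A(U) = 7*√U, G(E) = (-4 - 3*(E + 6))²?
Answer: 331772*I*√6 ≈ 8.1267e+5*I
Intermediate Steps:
G(E) = (-22 - 3*E)² (G(E) = (-4 - 3*(6 + E))² = (-4 + (-18 - 3*E))² = (-22 - 3*E)²)
j(R) = (22 + 3*R)²
(A(-6)*j(4))*41 = ((7*√(-6))*(22 + 3*4)²)*41 = ((7*(I*√6))*(22 + 12)²)*41 = ((7*I*√6)*34²)*41 = ((7*I*√6)*1156)*41 = (8092*I*√6)*41 = 331772*I*√6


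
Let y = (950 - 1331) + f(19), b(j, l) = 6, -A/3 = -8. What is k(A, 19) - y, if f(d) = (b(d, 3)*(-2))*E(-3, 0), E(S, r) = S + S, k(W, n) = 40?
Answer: 349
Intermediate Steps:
A = 24 (A = -3*(-8) = 24)
E(S, r) = 2*S
f(d) = 72 (f(d) = (6*(-2))*(2*(-3)) = -12*(-6) = 72)
y = -309 (y = (950 - 1331) + 72 = -381 + 72 = -309)
k(A, 19) - y = 40 - 1*(-309) = 40 + 309 = 349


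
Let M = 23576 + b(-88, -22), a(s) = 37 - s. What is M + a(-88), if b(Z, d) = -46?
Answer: 23655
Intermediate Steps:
M = 23530 (M = 23576 - 46 = 23530)
M + a(-88) = 23530 + (37 - 1*(-88)) = 23530 + (37 + 88) = 23530 + 125 = 23655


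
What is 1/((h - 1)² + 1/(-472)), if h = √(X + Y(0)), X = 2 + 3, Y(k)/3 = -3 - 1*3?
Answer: 472*I/(-5665*I + 944*√13) ≈ -0.061219 + 0.036782*I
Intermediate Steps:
Y(k) = -18 (Y(k) = 3*(-3 - 1*3) = 3*(-3 - 3) = 3*(-6) = -18)
X = 5
h = I*√13 (h = √(5 - 18) = √(-13) = I*√13 ≈ 3.6056*I)
1/((h - 1)² + 1/(-472)) = 1/((I*√13 - 1)² + 1/(-472)) = 1/((-1 + I*√13)² - 1/472) = 1/(-1/472 + (-1 + I*√13)²)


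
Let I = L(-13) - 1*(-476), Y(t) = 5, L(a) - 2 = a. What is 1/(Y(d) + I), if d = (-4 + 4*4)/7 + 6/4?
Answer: 1/470 ≈ 0.0021277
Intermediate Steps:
L(a) = 2 + a
d = 45/14 (d = (-4 + 16)*(1/7) + 6*(1/4) = 12*(1/7) + 3/2 = 12/7 + 3/2 = 45/14 ≈ 3.2143)
I = 465 (I = (2 - 13) - 1*(-476) = -11 + 476 = 465)
1/(Y(d) + I) = 1/(5 + 465) = 1/470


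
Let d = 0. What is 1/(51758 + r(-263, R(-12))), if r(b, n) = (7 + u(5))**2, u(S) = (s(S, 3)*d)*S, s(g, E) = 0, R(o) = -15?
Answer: 1/51807 ≈ 1.9302e-5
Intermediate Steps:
u(S) = 0 (u(S) = (0*0)*S = 0*S = 0)
r(b, n) = 49 (r(b, n) = (7 + 0)**2 = 7**2 = 49)
1/(51758 + r(-263, R(-12))) = 1/(51758 + 49) = 1/51807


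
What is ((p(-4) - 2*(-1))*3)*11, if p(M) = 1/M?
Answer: 231/4 ≈ 57.750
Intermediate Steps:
((p(-4) - 2*(-1))*3)*11 = ((1/(-4) - 2*(-1))*3)*11 = ((-¼ + 2)*3)*11 = ((7/4)*3)*11 = (21/4)*11 = 231/4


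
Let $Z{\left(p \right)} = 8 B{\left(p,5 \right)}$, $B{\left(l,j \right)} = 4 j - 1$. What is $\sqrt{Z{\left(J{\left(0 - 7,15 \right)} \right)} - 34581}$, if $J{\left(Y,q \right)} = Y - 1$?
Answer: $i \sqrt{34429} \approx 185.55 i$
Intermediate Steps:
$B{\left(l,j \right)} = -1 + 4 j$
$J{\left(Y,q \right)} = -1 + Y$ ($J{\left(Y,q \right)} = Y - 1 = -1 + Y$)
$Z{\left(p \right)} = 152$ ($Z{\left(p \right)} = 8 \left(-1 + 4 \cdot 5\right) = 8 \left(-1 + 20\right) = 8 \cdot 19 = 152$)
$\sqrt{Z{\left(J{\left(0 - 7,15 \right)} \right)} - 34581} = \sqrt{152 - 34581} = \sqrt{-34429} = i \sqrt{34429}$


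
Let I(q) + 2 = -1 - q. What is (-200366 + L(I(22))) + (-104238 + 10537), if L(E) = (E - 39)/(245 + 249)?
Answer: -72634581/247 ≈ -2.9407e+5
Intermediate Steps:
I(q) = -3 - q (I(q) = -2 + (-1 - q) = -3 - q)
L(E) = -3/38 + E/494 (L(E) = (-39 + E)/494 = (-39 + E)*(1/494) = -3/38 + E/494)
(-200366 + L(I(22))) + (-104238 + 10537) = (-200366 + (-3/38 + (-3 - 1*22)/494)) + (-104238 + 10537) = (-200366 + (-3/38 + (-3 - 22)/494)) - 93701 = (-200366 + (-3/38 + (1/494)*(-25))) - 93701 = (-200366 + (-3/38 - 25/494)) - 93701 = (-200366 - 32/247) - 93701 = -49490434/247 - 93701 = -72634581/247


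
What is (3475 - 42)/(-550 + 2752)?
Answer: 3433/2202 ≈ 1.5590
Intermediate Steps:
(3475 - 42)/(-550 + 2752) = 3433/2202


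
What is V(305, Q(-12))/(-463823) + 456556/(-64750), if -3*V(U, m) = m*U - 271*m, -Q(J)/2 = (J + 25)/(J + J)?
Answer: -1905843407417/270292853250 ≈ -7.0510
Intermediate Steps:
Q(J) = -(25 + J)/J (Q(J) = -2*(J + 25)/(J + J) = -2*(25 + J)/(2*J) = -2*(25 + J)*1/(2*J) = -(25 + J)/J)
V(U, m) = 271*m/3 - U*m/3 (V(U, m) = -(m*U - 271*m)/3 = -(U*m - 271*m)/3 = -(-271*m + U*m)/3 = 271*m/3 - U*m/3)
V(305, Q(-12))/(-463823) + 456556/(-64750) = (((-25 - 1*(-12))/(-12))*(271 - 1*305)/3)/(-463823) + 456556/(-64750) = ((-(-25 + 12)/12)*(271 - 305)/3)*(-1/463823) + 456556*(-1/64750) = ((⅓)*(-1/12*(-13))*(-34))*(-1/463823) - 228278/32375 = ((⅓)*(13/12)*(-34))*(-1/463823) - 228278/32375 = -221/18*(-1/463823) - 228278/32375 = 221/8348814 - 228278/32375 = -1905843407417/270292853250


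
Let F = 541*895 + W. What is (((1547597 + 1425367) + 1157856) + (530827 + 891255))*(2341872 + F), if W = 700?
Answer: 15696760127834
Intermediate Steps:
F = 484895 (F = 541*895 + 700 = 484195 + 700 = 484895)
(((1547597 + 1425367) + 1157856) + (530827 + 891255))*(2341872 + F) = (((1547597 + 1425367) + 1157856) + (530827 + 891255))*(2341872 + 484895) = ((2972964 + 1157856) + 1422082)*2826767 = (4130820 + 1422082)*2826767 = 5552902*2826767 = 15696760127834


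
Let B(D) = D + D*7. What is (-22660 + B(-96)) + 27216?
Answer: 3788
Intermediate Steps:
B(D) = 8*D (B(D) = D + 7*D = 8*D)
(-22660 + B(-96)) + 27216 = (-22660 + 8*(-96)) + 27216 = (-22660 - 768) + 27216 = -23428 + 27216 = 3788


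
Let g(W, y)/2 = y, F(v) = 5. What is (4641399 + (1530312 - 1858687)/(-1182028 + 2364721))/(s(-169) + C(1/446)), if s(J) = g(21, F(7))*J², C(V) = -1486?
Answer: 1372337444783/84007866483 ≈ 16.336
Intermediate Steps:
g(W, y) = 2*y
s(J) = 10*J² (s(J) = (2*5)*J² = 10*J²)
(4641399 + (1530312 - 1858687)/(-1182028 + 2364721))/(s(-169) + C(1/446)) = (4641399 + (1530312 - 1858687)/(-1182028 + 2364721))/(10*(-169)² - 1486) = (4641399 - 328375/1182693)/(10*28561 - 1486) = (4641399 - 328375*1/1182693)/(285610 - 1486) = (4641399 - 328375/1182693)/284124 = (5489349779132/1182693)*(1/284124) = 1372337444783/84007866483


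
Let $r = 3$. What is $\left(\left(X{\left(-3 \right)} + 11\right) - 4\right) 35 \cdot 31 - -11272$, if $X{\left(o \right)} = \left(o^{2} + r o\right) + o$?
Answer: $15612$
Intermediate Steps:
$X{\left(o \right)} = o^{2} + 4 o$ ($X{\left(o \right)} = \left(o^{2} + 3 o\right) + o = o^{2} + 4 o$)
$\left(\left(X{\left(-3 \right)} + 11\right) - 4\right) 35 \cdot 31 - -11272 = \left(\left(- 3 \left(4 - 3\right) + 11\right) - 4\right) 35 \cdot 31 - -11272 = \left(\left(\left(-3\right) 1 + 11\right) - 4\right) 35 \cdot 31 + 11272 = \left(\left(-3 + 11\right) - 4\right) 35 \cdot 31 + 11272 = \left(8 - 4\right) 35 \cdot 31 + 11272 = 4 \cdot 35 \cdot 31 + 11272 = 140 \cdot 31 + 11272 = 4340 + 11272 = 15612$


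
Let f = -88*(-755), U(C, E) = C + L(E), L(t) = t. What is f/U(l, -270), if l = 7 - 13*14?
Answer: -13288/89 ≈ -149.30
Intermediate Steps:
l = -175 (l = 7 - 182 = -175)
U(C, E) = C + E
f = 66440
f/U(l, -270) = 66440/(-175 - 270) = 66440/(-445) = 66440*(-1/445) = -13288/89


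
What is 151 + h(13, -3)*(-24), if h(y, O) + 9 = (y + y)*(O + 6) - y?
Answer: -1193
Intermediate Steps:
h(y, O) = -9 - y + 2*y*(6 + O) (h(y, O) = -9 + ((y + y)*(O + 6) - y) = -9 + ((2*y)*(6 + O) - y) = -9 + (2*y*(6 + O) - y) = -9 + (-y + 2*y*(6 + O)) = -9 - y + 2*y*(6 + O))
151 + h(13, -3)*(-24) = 151 + (-9 + 11*13 + 2*(-3)*13)*(-24) = 151 + (-9 + 143 - 78)*(-24) = 151 + 56*(-24) = 151 - 1344 = -1193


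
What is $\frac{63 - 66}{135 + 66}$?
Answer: $- \frac{1}{67} \approx -0.014925$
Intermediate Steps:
$\frac{63 - 66}{135 + 66} = - \frac{3}{201} = \left(-3\right) \frac{1}{201} = - \frac{1}{67}$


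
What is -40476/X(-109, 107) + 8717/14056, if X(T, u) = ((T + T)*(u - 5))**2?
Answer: 89780456237/144788424312 ≈ 0.62008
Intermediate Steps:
X(T, u) = 4*T**2*(-5 + u)**2 (X(T, u) = ((2*T)*(-5 + u))**2 = (2*T*(-5 + u))**2 = 4*T**2*(-5 + u)**2)
-40476/X(-109, 107) + 8717/14056 = -40476*1/(47524*(-5 + 107)**2) + 8717/14056 = -40476/(4*11881*102**2) + 8717*(1/14056) = -40476/(4*11881*10404) + 8717/14056 = -40476/494439696 + 8717/14056 = -40476*1/494439696 + 8717/14056 = -3373/41203308 + 8717/14056 = 89780456237/144788424312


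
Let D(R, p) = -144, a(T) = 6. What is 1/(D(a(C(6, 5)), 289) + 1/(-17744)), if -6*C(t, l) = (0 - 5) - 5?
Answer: -17744/2555137 ≈ -0.0069444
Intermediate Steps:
C(t, l) = 5/3 (C(t, l) = -((0 - 5) - 5)/6 = -(-5 - 5)/6 = -⅙*(-10) = 5/3)
1/(D(a(C(6, 5)), 289) + 1/(-17744)) = 1/(-144 + 1/(-17744)) = 1/(-144 - 1/17744) = 1/(-2555137/17744) = -17744/2555137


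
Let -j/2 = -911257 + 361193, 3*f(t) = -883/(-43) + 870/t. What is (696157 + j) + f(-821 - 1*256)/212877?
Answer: 5902919881246474/3286182249 ≈ 1.7963e+6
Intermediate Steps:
f(t) = 883/129 + 290/t (f(t) = (-883/(-43) + 870/t)/3 = (-883*(-1/43) + 870/t)/3 = (883/43 + 870/t)/3 = 883/129 + 290/t)
j = 1100128 (j = -2*(-911257 + 361193) = -2*(-550064) = 1100128)
(696157 + j) + f(-821 - 1*256)/212877 = (696157 + 1100128) + (883/129 + 290/(-821 - 1*256))/212877 = 1796285 + (883/129 + 290/(-821 - 256))*(1/212877) = 1796285 + (883/129 + 290/(-1077))*(1/212877) = 1796285 + (883/129 + 290*(-1/1077))*(1/212877) = 1796285 + (883/129 - 290/1077)*(1/212877) = 1796285 + (101509/15437)*(1/212877) = 1796285 + 101509/3286182249 = 5902919881246474/3286182249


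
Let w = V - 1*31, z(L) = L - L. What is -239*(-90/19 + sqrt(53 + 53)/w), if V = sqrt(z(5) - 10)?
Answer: 21510/19 + 7409*sqrt(106)/971 + 478*I*sqrt(265)/971 ≈ 1210.7 + 8.0137*I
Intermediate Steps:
z(L) = 0
V = I*sqrt(10) (V = sqrt(0 - 10) = sqrt(-10) = I*sqrt(10) ≈ 3.1623*I)
w = -31 + I*sqrt(10) (w = I*sqrt(10) - 1*31 = I*sqrt(10) - 31 = -31 + I*sqrt(10) ≈ -31.0 + 3.1623*I)
-239*(-90/19 + sqrt(53 + 53)/w) = -239*(-90/19 + sqrt(53 + 53)/(-31 + I*sqrt(10))) = -239*(-90*1/19 + sqrt(106)/(-31 + I*sqrt(10))) = -239*(-90/19 + sqrt(106)/(-31 + I*sqrt(10))) = 21510/19 - 239*sqrt(106)/(-31 + I*sqrt(10))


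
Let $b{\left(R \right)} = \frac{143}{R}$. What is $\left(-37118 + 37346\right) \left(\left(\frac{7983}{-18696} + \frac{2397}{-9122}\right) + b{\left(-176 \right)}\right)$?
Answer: $- \frac{256202979}{748004} \approx -342.52$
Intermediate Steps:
$\left(-37118 + 37346\right) \left(\left(\frac{7983}{-18696} + \frac{2397}{-9122}\right) + b{\left(-176 \right)}\right) = \left(-37118 + 37346\right) \left(\left(\frac{7983}{-18696} + \frac{2397}{-9122}\right) + \frac{143}{-176}\right) = 228 \left(\left(7983 \left(- \frac{1}{18696}\right) + 2397 \left(- \frac{1}{9122}\right)\right) + 143 \left(- \frac{1}{176}\right)\right) = 228 \left(\left(- \frac{2661}{6232} - \frac{2397}{9122}\right) - \frac{13}{16}\right) = 228 \left(- \frac{19605873}{28424152} - \frac{13}{16}\right) = 228 \left(- \frac{85400993}{56848304}\right) = - \frac{256202979}{748004}$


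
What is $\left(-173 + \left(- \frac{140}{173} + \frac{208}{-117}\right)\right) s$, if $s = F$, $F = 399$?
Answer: $- \frac{36360737}{519} \approx -70059.0$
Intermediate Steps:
$s = 399$
$\left(-173 + \left(- \frac{140}{173} + \frac{208}{-117}\right)\right) s = \left(-173 + \left(- \frac{140}{173} + \frac{208}{-117}\right)\right) 399 = \left(-173 + \left(\left(-140\right) \frac{1}{173} + 208 \left(- \frac{1}{117}\right)\right)\right) 399 = \left(-173 - \frac{4028}{1557}\right) 399 = \left(- \frac{273389}{1557}\right) 399 = - \frac{36360737}{519}$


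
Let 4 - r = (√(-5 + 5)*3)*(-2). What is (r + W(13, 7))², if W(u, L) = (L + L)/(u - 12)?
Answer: 324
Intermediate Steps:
W(u, L) = 2*L/(-12 + u) (W(u, L) = (2*L)/(-12 + u) = 2*L/(-12 + u))
r = 4 (r = 4 - √(-5 + 5)*3*(-2) = 4 - √0*3*(-2) = 4 - 0*3*(-2) = 4 - 0*(-2) = 4 - 1*0 = 4 + 0 = 4)
(r + W(13, 7))² = (4 + 2*7/(-12 + 13))² = (4 + 2*7/1)² = (4 + 2*7*1)² = (4 + 14)² = 18² = 324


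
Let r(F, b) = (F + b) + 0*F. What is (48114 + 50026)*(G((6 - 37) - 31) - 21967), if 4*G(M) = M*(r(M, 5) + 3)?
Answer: -2073698200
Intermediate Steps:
r(F, b) = F + b (r(F, b) = (F + b) + 0 = F + b)
G(M) = M*(8 + M)/4 (G(M) = (M*((M + 5) + 3))/4 = (M*((5 + M) + 3))/4 = (M*(8 + M))/4 = M*(8 + M)/4)
(48114 + 50026)*(G((6 - 37) - 31) - 21967) = (48114 + 50026)*(((6 - 37) - 31)*(8 + ((6 - 37) - 31))/4 - 21967) = 98140*((-31 - 31)*(8 + (-31 - 31))/4 - 21967) = 98140*((¼)*(-62)*(8 - 62) - 21967) = 98140*((¼)*(-62)*(-54) - 21967) = 98140*(837 - 21967) = 98140*(-21130) = -2073698200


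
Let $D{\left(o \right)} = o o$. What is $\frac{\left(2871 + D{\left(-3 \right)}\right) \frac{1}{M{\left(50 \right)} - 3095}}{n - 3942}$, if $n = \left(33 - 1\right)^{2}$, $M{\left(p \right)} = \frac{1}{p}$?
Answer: $\frac{24000}{75259597} \approx 0.0003189$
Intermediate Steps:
$n = 1024$ ($n = 32^{2} = 1024$)
$D{\left(o \right)} = o^{2}$
$\frac{\left(2871 + D{\left(-3 \right)}\right) \frac{1}{M{\left(50 \right)} - 3095}}{n - 3942} = \frac{\left(2871 + \left(-3\right)^{2}\right) \frac{1}{\frac{1}{50} - 3095}}{1024 - 3942} = \frac{\left(2871 + 9\right) \frac{1}{\frac{1}{50} - 3095}}{1024 - 3942} = \frac{2880 \frac{1}{- \frac{154749}{50}}}{-2918} = 2880 \left(- \frac{50}{154749}\right) \left(- \frac{1}{2918}\right) = \left(- \frac{48000}{51583}\right) \left(- \frac{1}{2918}\right) = \frac{24000}{75259597}$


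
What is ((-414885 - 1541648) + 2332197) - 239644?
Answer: 136020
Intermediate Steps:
((-414885 - 1541648) + 2332197) - 239644 = (-1956533 + 2332197) - 239644 = 375664 - 239644 = 136020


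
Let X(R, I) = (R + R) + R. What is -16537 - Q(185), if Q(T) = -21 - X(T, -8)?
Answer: -15961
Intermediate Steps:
X(R, I) = 3*R (X(R, I) = 2*R + R = 3*R)
Q(T) = -21 - 3*T
-16537 - Q(185) = -16537 - (-21 - 3*185) = -16537 - (-21 - 555) = -16537 - 1*(-576) = -16537 + 576 = -15961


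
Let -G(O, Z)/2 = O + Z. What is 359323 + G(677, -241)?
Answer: 358451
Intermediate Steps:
G(O, Z) = -2*O - 2*Z (G(O, Z) = -2*(O + Z) = -2*O - 2*Z)
359323 + G(677, -241) = 359323 + (-2*677 - 2*(-241)) = 359323 + (-1354 + 482) = 359323 - 872 = 358451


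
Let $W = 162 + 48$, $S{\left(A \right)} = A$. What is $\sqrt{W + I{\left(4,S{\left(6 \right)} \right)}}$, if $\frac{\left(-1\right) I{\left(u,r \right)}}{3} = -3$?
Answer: $\sqrt{219} \approx 14.799$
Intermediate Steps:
$I{\left(u,r \right)} = 9$ ($I{\left(u,r \right)} = \left(-3\right) \left(-3\right) = 9$)
$W = 210$
$\sqrt{W + I{\left(4,S{\left(6 \right)} \right)}} = \sqrt{210 + 9} = \sqrt{219}$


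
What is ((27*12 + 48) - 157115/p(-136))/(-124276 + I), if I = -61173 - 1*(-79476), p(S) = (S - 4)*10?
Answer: -2767/605560 ≈ -0.0045693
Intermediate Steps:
p(S) = -40 + 10*S (p(S) = (-4 + S)*10 = -40 + 10*S)
I = 18303 (I = -61173 + 79476 = 18303)
((27*12 + 48) - 157115/p(-136))/(-124276 + I) = ((27*12 + 48) - 157115/(-40 + 10*(-136)))/(-124276 + 18303) = ((324 + 48) - 157115/(-40 - 1360))/(-105973) = (372 - 157115/(-1400))*(-1/105973) = (372 - 157115*(-1/1400))*(-1/105973) = (372 + 4489/40)*(-1/105973) = (19369/40)*(-1/105973) = -2767/605560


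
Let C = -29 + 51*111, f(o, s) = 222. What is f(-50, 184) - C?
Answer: -5410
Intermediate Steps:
C = 5632 (C = -29 + 5661 = 5632)
f(-50, 184) - C = 222 - 1*5632 = 222 - 5632 = -5410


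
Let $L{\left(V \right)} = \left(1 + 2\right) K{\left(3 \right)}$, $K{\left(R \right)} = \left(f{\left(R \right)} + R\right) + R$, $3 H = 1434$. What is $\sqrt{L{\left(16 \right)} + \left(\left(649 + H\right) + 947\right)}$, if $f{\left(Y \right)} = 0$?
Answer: $2 \sqrt{523} \approx 45.738$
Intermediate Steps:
$H = 478$ ($H = \frac{1}{3} \cdot 1434 = 478$)
$K{\left(R \right)} = 2 R$ ($K{\left(R \right)} = \left(0 + R\right) + R = R + R = 2 R$)
$L{\left(V \right)} = 18$ ($L{\left(V \right)} = \left(1 + 2\right) 2 \cdot 3 = 3 \cdot 6 = 18$)
$\sqrt{L{\left(16 \right)} + \left(\left(649 + H\right) + 947\right)} = \sqrt{18 + \left(\left(649 + 478\right) + 947\right)} = \sqrt{18 + \left(1127 + 947\right)} = \sqrt{18 + 2074} = \sqrt{2092} = 2 \sqrt{523}$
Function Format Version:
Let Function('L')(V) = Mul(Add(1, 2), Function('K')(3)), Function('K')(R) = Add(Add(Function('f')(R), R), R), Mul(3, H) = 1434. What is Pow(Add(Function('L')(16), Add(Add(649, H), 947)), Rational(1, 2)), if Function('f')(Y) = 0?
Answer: Mul(2, Pow(523, Rational(1, 2))) ≈ 45.738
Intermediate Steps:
H = 478 (H = Mul(Rational(1, 3), 1434) = 478)
Function('K')(R) = Mul(2, R) (Function('K')(R) = Add(Add(0, R), R) = Add(R, R) = Mul(2, R))
Function('L')(V) = 18 (Function('L')(V) = Mul(Add(1, 2), Mul(2, 3)) = Mul(3, 6) = 18)
Pow(Add(Function('L')(16), Add(Add(649, H), 947)), Rational(1, 2)) = Pow(Add(18, Add(Add(649, 478), 947)), Rational(1, 2)) = Pow(Add(18, Add(1127, 947)), Rational(1, 2)) = Pow(Add(18, 2074), Rational(1, 2)) = Pow(2092, Rational(1, 2)) = Mul(2, Pow(523, Rational(1, 2)))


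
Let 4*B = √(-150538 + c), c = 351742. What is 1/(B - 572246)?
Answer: -2288984/1309861887763 - 54*√69/1309861887763 ≈ -1.7478e-6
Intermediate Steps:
B = 27*√69/2 (B = √(-150538 + 351742)/4 = √201204/4 = (54*√69)/4 = 27*√69/2 ≈ 112.14)
1/(B - 572246) = 1/(27*√69/2 - 572246) = 1/(-572246 + 27*√69/2)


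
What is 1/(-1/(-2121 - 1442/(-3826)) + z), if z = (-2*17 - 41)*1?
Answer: -4056752/304254487 ≈ -0.013333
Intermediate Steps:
z = -75 (z = (-34 - 41)*1 = -75*1 = -75)
1/(-1/(-2121 - 1442/(-3826)) + z) = 1/(-1/(-2121 - 1442/(-3826)) - 75) = 1/(-1/(-2121 - 1442*(-1/3826)) - 75) = 1/(-1/(-2121 + 721/1913) - 75) = 1/(-1/(-4056752/1913) - 75) = 1/(-1*(-1913/4056752) - 75) = 1/(1913/4056752 - 75) = 1/(-304254487/4056752) = -4056752/304254487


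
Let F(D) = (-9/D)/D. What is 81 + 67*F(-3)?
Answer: 14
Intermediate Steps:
F(D) = -9/D²
81 + 67*F(-3) = 81 + 67*(-9/(-3)²) = 81 + 67*(-9*⅑) = 81 + 67*(-1) = 81 - 67 = 14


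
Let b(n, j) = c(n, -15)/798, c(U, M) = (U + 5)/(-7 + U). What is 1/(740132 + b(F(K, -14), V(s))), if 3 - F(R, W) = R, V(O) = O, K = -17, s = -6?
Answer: 10374/7678129393 ≈ 1.3511e-6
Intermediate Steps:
c(U, M) = (5 + U)/(-7 + U)
F(R, W) = 3 - R
b(n, j) = (5 + n)/(798*(-7 + n)) (b(n, j) = ((5 + n)/(-7 + n))/798 = ((5 + n)/(-7 + n))*(1/798) = (5 + n)/(798*(-7 + n)))
1/(740132 + b(F(K, -14), V(s))) = 1/(740132 + (5 + (3 - 1*(-17)))/(798*(-7 + (3 - 1*(-17))))) = 1/(740132 + (5 + (3 + 17))/(798*(-7 + (3 + 17)))) = 1/(740132 + (5 + 20)/(798*(-7 + 20))) = 1/(740132 + (1/798)*25/13) = 1/(740132 + (1/798)*(1/13)*25) = 1/(740132 + 25/10374) = 1/(7678129393/10374) = 10374/7678129393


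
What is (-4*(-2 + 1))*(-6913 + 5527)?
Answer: -5544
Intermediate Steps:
(-4*(-2 + 1))*(-6913 + 5527) = -4*(-1)*(-1386) = 4*(-1386) = -5544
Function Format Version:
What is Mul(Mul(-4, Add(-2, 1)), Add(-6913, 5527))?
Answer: -5544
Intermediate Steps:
Mul(Mul(-4, Add(-2, 1)), Add(-6913, 5527)) = Mul(Mul(-4, -1), -1386) = Mul(4, -1386) = -5544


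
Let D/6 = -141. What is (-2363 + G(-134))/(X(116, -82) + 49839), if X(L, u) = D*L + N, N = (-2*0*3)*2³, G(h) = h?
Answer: 2497/48297 ≈ 0.051701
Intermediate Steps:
D = -846 (D = 6*(-141) = -846)
N = 0 (N = (0*3)*8 = 0*8 = 0)
X(L, u) = -846*L (X(L, u) = -846*L + 0 = -846*L)
(-2363 + G(-134))/(X(116, -82) + 49839) = (-2363 - 134)/(-846*116 + 49839) = -2497/(-98136 + 49839) = -2497/(-48297) = -2497*(-1/48297) = 2497/48297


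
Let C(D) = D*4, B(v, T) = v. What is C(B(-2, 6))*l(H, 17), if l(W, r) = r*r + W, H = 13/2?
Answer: -2364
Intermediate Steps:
C(D) = 4*D
H = 13/2 (H = 13*(½) = 13/2 ≈ 6.5000)
l(W, r) = W + r² (l(W, r) = r² + W = W + r²)
C(B(-2, 6))*l(H, 17) = (4*(-2))*(13/2 + 17²) = -8*(13/2 + 289) = -8*591/2 = -2364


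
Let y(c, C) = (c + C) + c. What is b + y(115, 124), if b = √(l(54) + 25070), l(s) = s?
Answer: 354 + 2*√6281 ≈ 512.51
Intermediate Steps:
y(c, C) = C + 2*c (y(c, C) = (C + c) + c = C + 2*c)
b = 2*√6281 (b = √(54 + 25070) = √25124 = 2*√6281 ≈ 158.51)
b + y(115, 124) = 2*√6281 + (124 + 2*115) = 2*√6281 + (124 + 230) = 2*√6281 + 354 = 354 + 2*√6281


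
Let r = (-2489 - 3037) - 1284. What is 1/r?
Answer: -1/6810 ≈ -0.00014684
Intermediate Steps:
r = -6810 (r = -5526 - 1284 = -6810)
1/r = 1/(-6810) = -1/6810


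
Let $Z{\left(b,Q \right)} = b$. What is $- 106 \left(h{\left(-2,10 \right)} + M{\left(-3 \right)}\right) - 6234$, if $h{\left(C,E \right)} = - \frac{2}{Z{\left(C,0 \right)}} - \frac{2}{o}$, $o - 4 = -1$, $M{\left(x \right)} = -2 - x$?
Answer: $- \frac{19126}{3} \approx -6375.3$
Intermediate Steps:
$o = 3$ ($o = 4 - 1 = 3$)
$h{\left(C,E \right)} = - \frac{2}{3} - \frac{2}{C}$ ($h{\left(C,E \right)} = - \frac{2}{C} - \frac{2}{3} = - \frac{2}{3} - \frac{2}{C}$)
$- 106 \left(h{\left(-2,10 \right)} + M{\left(-3 \right)}\right) - 6234 = - 106 \left(\left(- \frac{2}{3} - \frac{2}{-2}\right) - -1\right) - 6234 = - 106 \left(\left(- \frac{2}{3} - -1\right) + \left(-2 + 3\right)\right) - 6234 = - 106 \left(\left(- \frac{2}{3} + 1\right) + 1\right) - 6234 = - 106 \left(\frac{1}{3} + 1\right) - 6234 = \left(-106\right) \frac{4}{3} - 6234 = - \frac{424}{3} - 6234 = - \frac{19126}{3}$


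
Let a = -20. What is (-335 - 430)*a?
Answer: 15300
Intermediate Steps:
(-335 - 430)*a = (-335 - 430)*(-20) = -765*(-20) = 15300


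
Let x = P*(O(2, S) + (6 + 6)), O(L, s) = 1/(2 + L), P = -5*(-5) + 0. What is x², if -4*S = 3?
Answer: 1500625/16 ≈ 93789.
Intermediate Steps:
S = -¾ (S = -¼*3 = -¾ ≈ -0.75000)
P = 25 (P = 25 + 0 = 25)
x = 1225/4 (x = 25*(1/(2 + 2) + (6 + 6)) = 25*(1/4 + 12) = 25*(¼ + 12) = 25*(49/4) = 1225/4 ≈ 306.25)
x² = (1225/4)² = 1500625/16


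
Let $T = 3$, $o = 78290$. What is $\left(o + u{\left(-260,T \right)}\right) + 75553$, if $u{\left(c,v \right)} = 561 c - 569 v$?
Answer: $6276$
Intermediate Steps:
$u{\left(c,v \right)} = - 569 v + 561 c$
$\left(o + u{\left(-260,T \right)}\right) + 75553 = \left(78290 + \left(\left(-569\right) 3 + 561 \left(-260\right)\right)\right) + 75553 = \left(78290 - 147567\right) + 75553 = -69277 + 75553 = 6276$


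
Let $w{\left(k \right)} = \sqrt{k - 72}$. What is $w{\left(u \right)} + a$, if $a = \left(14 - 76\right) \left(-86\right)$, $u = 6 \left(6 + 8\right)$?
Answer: $5332 + 2 \sqrt{3} \approx 5335.5$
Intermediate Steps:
$u = 84$ ($u = 6 \cdot 14 = 84$)
$a = 5332$ ($a = \left(-62\right) \left(-86\right) = 5332$)
$w{\left(k \right)} = \sqrt{-72 + k}$
$w{\left(u \right)} + a = \sqrt{-72 + 84} + 5332 = \sqrt{12} + 5332 = 2 \sqrt{3} + 5332 = 5332 + 2 \sqrt{3}$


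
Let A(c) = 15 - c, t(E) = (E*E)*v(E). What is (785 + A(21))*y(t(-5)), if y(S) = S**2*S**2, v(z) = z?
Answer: 190185546875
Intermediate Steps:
t(E) = E**3 (t(E) = (E*E)*E = E**2*E = E**3)
y(S) = S**4
(785 + A(21))*y(t(-5)) = (785 + (15 - 1*21))*((-5)**3)**4 = (785 + (15 - 21))*(-125)**4 = (785 - 6)*244140625 = 779*244140625 = 190185546875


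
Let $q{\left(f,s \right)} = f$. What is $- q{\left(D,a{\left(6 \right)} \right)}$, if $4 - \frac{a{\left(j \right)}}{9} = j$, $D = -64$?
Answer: $64$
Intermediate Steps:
$a{\left(j \right)} = 36 - 9 j$
$- q{\left(D,a{\left(6 \right)} \right)} = \left(-1\right) \left(-64\right) = 64$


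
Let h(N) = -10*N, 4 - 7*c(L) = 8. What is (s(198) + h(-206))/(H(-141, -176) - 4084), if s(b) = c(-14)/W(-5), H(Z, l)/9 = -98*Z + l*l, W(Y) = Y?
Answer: 36052/6983585 ≈ 0.0051624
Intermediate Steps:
c(L) = -4/7 (c(L) = 4/7 - ⅐*8 = 4/7 - 8/7 = -4/7)
H(Z, l) = -882*Z + 9*l² (H(Z, l) = 9*(-98*Z + l*l) = 9*(-98*Z + l²) = 9*(l² - 98*Z) = -882*Z + 9*l²)
s(b) = 4/35 (s(b) = -4/7/(-5) = -4/7*(-⅕) = 4/35)
(s(198) + h(-206))/(H(-141, -176) - 4084) = (4/35 - 10*(-206))/((-882*(-141) + 9*(-176)²) - 4084) = (4/35 + 2060)/((124362 + 9*30976) - 4084) = 72104/(35*((124362 + 278784) - 4084)) = 72104/(35*(403146 - 4084)) = (72104/35)/399062 = (72104/35)*(1/399062) = 36052/6983585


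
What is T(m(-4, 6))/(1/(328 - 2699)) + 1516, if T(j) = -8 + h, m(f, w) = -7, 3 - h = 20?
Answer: 60791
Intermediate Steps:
h = -17 (h = 3 - 1*20 = 3 - 20 = -17)
T(j) = -25 (T(j) = -8 - 17 = -25)
T(m(-4, 6))/(1/(328 - 2699)) + 1516 = -25/(1/(328 - 2699)) + 1516 = -25/(1/(-2371)) + 1516 = -25/(-1/2371) + 1516 = -25*(-2371) + 1516 = 59275 + 1516 = 60791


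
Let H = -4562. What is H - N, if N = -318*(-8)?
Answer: -7106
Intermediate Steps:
N = 2544
H - N = -4562 - 1*2544 = -4562 - 2544 = -7106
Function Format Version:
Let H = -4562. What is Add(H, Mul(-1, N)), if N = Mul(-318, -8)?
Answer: -7106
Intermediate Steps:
N = 2544
Add(H, Mul(-1, N)) = Add(-4562, Mul(-1, 2544)) = Add(-4562, -2544) = -7106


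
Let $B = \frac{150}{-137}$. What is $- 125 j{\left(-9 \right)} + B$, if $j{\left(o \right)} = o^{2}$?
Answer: $- \frac{1387275}{137} \approx -10126.0$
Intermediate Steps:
$B = - \frac{150}{137}$ ($B = 150 \left(- \frac{1}{137}\right) = - \frac{150}{137} \approx -1.0949$)
$- 125 j{\left(-9 \right)} + B = - 125 \left(-9\right)^{2} - \frac{150}{137} = \left(-125\right) 81 - \frac{150}{137} = -10125 - \frac{150}{137} = - \frac{1387275}{137}$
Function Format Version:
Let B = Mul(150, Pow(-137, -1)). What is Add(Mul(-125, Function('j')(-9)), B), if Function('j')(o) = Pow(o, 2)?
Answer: Rational(-1387275, 137) ≈ -10126.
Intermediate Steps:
B = Rational(-150, 137) (B = Mul(150, Rational(-1, 137)) = Rational(-150, 137) ≈ -1.0949)
Add(Mul(-125, Function('j')(-9)), B) = Add(Mul(-125, Pow(-9, 2)), Rational(-150, 137)) = Add(Mul(-125, 81), Rational(-150, 137)) = Add(-10125, Rational(-150, 137)) = Rational(-1387275, 137)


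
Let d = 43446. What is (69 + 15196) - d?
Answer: -28181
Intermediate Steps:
(69 + 15196) - d = (69 + 15196) - 1*43446 = 15265 - 43446 = -28181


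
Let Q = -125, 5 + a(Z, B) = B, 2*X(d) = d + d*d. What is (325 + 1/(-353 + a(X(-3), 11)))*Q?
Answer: -14096750/347 ≈ -40625.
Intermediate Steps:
X(d) = d/2 + d**2/2 (X(d) = (d + d*d)/2 = (d + d**2)/2 = d/2 + d**2/2)
a(Z, B) = -5 + B
(325 + 1/(-353 + a(X(-3), 11)))*Q = (325 + 1/(-353 + (-5 + 11)))*(-125) = (325 + 1/(-353 + 6))*(-125) = (325 + 1/(-347))*(-125) = (325 - 1/347)*(-125) = (112774/347)*(-125) = -14096750/347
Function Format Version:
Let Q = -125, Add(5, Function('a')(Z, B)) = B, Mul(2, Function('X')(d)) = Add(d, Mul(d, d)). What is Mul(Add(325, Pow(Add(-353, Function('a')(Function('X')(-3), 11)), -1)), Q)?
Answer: Rational(-14096750, 347) ≈ -40625.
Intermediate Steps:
Function('X')(d) = Add(Mul(Rational(1, 2), d), Mul(Rational(1, 2), Pow(d, 2))) (Function('X')(d) = Mul(Rational(1, 2), Add(d, Mul(d, d))) = Mul(Rational(1, 2), Add(d, Pow(d, 2))) = Add(Mul(Rational(1, 2), d), Mul(Rational(1, 2), Pow(d, 2))))
Function('a')(Z, B) = Add(-5, B)
Mul(Add(325, Pow(Add(-353, Function('a')(Function('X')(-3), 11)), -1)), Q) = Mul(Add(325, Pow(Add(-353, Add(-5, 11)), -1)), -125) = Mul(Add(325, Pow(Add(-353, 6), -1)), -125) = Mul(Add(325, Pow(-347, -1)), -125) = Mul(Add(325, Rational(-1, 347)), -125) = Mul(Rational(112774, 347), -125) = Rational(-14096750, 347)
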